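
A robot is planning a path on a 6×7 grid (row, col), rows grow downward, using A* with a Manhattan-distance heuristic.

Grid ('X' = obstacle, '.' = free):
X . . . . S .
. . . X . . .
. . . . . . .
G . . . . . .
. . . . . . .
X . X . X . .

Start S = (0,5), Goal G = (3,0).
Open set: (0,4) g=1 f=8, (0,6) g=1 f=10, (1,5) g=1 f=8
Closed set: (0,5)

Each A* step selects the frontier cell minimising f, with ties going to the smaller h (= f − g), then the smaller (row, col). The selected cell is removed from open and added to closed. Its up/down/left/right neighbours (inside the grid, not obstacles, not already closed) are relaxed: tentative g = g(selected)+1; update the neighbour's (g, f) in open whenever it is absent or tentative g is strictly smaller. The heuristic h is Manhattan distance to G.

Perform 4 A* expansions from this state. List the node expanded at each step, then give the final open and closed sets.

order=[(0,4) → (0,3) → (0,2) → (0,1)]; open=[(0,6) g=1 f=10, (1,1) g=5 f=8, (1,2) g=4 f=8, (1,4) g=2 f=8, (1,5) g=1 f=8]; closed=[(0,1), (0,2), (0,3), (0,4), (0,5)]

step 1: expand (0,4) (f=8, h=7) → closed; open now [(0,3) g=2 f=8, (0,6) g=1 f=10, (1,4) g=2 f=8, (1,5) g=1 f=8]
step 2: expand (0,3) (f=8, h=6) → closed; open now [(0,2) g=3 f=8, (0,6) g=1 f=10, (1,4) g=2 f=8, (1,5) g=1 f=8]
step 3: expand (0,2) (f=8, h=5) → closed; open now [(0,1) g=4 f=8, (0,6) g=1 f=10, (1,2) g=4 f=8, (1,4) g=2 f=8, (1,5) g=1 f=8]
step 4: expand (0,1) (f=8, h=4) → closed; open now [(0,6) g=1 f=10, (1,1) g=5 f=8, (1,2) g=4 f=8, (1,4) g=2 f=8, (1,5) g=1 f=8]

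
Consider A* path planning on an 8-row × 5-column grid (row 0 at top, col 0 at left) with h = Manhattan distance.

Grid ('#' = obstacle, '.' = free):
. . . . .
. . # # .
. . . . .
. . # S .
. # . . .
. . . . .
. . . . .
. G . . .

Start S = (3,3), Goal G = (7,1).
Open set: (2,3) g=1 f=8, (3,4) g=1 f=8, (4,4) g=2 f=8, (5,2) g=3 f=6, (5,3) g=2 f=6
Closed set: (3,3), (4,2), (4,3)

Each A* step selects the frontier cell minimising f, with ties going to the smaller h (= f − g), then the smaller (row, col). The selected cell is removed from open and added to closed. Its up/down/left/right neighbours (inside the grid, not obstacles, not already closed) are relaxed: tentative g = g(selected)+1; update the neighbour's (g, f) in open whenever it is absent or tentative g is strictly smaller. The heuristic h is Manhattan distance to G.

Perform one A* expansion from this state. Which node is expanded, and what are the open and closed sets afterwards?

step 1: expand (5,2) (f=6, h=3) → closed; open now [(2,3) g=1 f=8, (3,4) g=1 f=8, (4,4) g=2 f=8, (5,1) g=4 f=6, (5,3) g=2 f=6, (6,2) g=4 f=6]

expanded=(5,2); open=[(2,3) g=1 f=8, (3,4) g=1 f=8, (4,4) g=2 f=8, (5,1) g=4 f=6, (5,3) g=2 f=6, (6,2) g=4 f=6]; closed=[(3,3), (4,2), (4,3), (5,2)]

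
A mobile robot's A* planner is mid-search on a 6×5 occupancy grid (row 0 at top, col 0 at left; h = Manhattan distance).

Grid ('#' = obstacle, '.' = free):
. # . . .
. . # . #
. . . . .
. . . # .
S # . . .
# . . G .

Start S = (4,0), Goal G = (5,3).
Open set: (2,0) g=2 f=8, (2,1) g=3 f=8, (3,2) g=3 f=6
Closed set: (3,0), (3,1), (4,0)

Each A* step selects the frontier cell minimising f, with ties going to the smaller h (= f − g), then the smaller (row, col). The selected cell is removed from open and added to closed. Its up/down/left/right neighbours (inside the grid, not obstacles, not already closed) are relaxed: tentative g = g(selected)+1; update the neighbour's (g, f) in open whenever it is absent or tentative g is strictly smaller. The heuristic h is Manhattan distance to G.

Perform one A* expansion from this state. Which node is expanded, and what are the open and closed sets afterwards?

step 1: expand (3,2) (f=6, h=3) → closed; open now [(2,0) g=2 f=8, (2,1) g=3 f=8, (2,2) g=4 f=8, (4,2) g=4 f=6]

expanded=(3,2); open=[(2,0) g=2 f=8, (2,1) g=3 f=8, (2,2) g=4 f=8, (4,2) g=4 f=6]; closed=[(3,0), (3,1), (3,2), (4,0)]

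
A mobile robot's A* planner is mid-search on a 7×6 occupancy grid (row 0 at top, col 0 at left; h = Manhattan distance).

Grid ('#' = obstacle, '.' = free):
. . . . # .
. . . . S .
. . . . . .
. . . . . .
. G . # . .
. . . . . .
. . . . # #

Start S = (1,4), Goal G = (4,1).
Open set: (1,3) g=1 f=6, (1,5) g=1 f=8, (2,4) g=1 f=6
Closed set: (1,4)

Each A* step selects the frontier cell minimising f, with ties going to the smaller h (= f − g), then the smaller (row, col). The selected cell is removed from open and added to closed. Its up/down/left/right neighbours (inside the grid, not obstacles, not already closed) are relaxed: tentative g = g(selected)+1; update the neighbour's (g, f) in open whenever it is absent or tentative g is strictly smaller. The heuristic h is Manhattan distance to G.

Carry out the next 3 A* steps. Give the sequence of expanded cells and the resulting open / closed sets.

step 1: expand (1,3) (f=6, h=5) → closed; open now [(0,3) g=2 f=8, (1,2) g=2 f=6, (1,5) g=1 f=8, (2,3) g=2 f=6, (2,4) g=1 f=6]
step 2: expand (1,2) (f=6, h=4) → closed; open now [(0,2) g=3 f=8, (0,3) g=2 f=8, (1,1) g=3 f=6, (1,5) g=1 f=8, (2,2) g=3 f=6, (2,3) g=2 f=6, (2,4) g=1 f=6]
step 3: expand (1,1) (f=6, h=3) → closed; open now [(0,1) g=4 f=8, (0,2) g=3 f=8, (0,3) g=2 f=8, (1,0) g=4 f=8, (1,5) g=1 f=8, (2,1) g=4 f=6, (2,2) g=3 f=6, (2,3) g=2 f=6, (2,4) g=1 f=6]

order=[(1,3) → (1,2) → (1,1)]; open=[(0,1) g=4 f=8, (0,2) g=3 f=8, (0,3) g=2 f=8, (1,0) g=4 f=8, (1,5) g=1 f=8, (2,1) g=4 f=6, (2,2) g=3 f=6, (2,3) g=2 f=6, (2,4) g=1 f=6]; closed=[(1,1), (1,2), (1,3), (1,4)]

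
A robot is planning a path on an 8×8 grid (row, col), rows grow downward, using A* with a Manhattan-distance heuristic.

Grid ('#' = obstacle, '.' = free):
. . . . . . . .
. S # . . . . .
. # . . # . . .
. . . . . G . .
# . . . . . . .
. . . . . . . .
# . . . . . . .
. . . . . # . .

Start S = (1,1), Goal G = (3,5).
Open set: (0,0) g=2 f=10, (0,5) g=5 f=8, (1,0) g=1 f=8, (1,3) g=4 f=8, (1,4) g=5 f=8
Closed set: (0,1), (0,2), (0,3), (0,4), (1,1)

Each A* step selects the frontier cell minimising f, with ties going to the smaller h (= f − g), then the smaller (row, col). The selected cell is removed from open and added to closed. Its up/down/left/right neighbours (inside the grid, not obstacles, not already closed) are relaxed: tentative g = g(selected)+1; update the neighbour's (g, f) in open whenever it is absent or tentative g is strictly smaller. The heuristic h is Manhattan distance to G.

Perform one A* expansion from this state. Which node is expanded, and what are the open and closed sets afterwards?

expanded=(0,5); open=[(0,0) g=2 f=10, (0,6) g=6 f=10, (1,0) g=1 f=8, (1,3) g=4 f=8, (1,4) g=5 f=8, (1,5) g=6 f=8]; closed=[(0,1), (0,2), (0,3), (0,4), (0,5), (1,1)]

step 1: expand (0,5) (f=8, h=3) → closed; open now [(0,0) g=2 f=10, (0,6) g=6 f=10, (1,0) g=1 f=8, (1,3) g=4 f=8, (1,4) g=5 f=8, (1,5) g=6 f=8]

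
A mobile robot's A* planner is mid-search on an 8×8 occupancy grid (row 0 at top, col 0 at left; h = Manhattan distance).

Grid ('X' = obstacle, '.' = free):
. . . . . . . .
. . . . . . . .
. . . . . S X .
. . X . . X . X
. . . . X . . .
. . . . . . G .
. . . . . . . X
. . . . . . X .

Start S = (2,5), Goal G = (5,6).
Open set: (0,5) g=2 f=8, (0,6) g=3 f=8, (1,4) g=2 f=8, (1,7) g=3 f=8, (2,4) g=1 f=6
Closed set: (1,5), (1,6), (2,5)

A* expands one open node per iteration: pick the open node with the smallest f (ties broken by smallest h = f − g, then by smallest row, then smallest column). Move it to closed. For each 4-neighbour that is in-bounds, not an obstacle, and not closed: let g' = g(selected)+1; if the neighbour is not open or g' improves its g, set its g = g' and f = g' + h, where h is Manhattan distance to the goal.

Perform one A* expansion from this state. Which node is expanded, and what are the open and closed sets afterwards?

step 1: expand (2,4) (f=6, h=5) → closed; open now [(0,5) g=2 f=8, (0,6) g=3 f=8, (1,4) g=2 f=8, (1,7) g=3 f=8, (2,3) g=2 f=8, (3,4) g=2 f=6]

expanded=(2,4); open=[(0,5) g=2 f=8, (0,6) g=3 f=8, (1,4) g=2 f=8, (1,7) g=3 f=8, (2,3) g=2 f=8, (3,4) g=2 f=6]; closed=[(1,5), (1,6), (2,4), (2,5)]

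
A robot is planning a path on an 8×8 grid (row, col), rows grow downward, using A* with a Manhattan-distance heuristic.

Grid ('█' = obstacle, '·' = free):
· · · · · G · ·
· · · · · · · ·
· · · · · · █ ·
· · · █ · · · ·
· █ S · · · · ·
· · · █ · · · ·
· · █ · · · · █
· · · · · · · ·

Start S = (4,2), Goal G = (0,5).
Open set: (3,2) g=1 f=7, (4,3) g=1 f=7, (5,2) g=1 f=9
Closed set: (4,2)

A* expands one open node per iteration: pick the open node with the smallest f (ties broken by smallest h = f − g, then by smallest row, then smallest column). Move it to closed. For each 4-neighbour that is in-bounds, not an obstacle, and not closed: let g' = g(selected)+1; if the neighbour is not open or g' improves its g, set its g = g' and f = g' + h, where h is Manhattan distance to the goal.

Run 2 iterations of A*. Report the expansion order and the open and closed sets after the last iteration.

step 1: expand (3,2) (f=7, h=6) → closed; open now [(2,2) g=2 f=7, (3,1) g=2 f=9, (4,3) g=1 f=7, (5,2) g=1 f=9]
step 2: expand (2,2) (f=7, h=5) → closed; open now [(1,2) g=3 f=7, (2,1) g=3 f=9, (2,3) g=3 f=7, (3,1) g=2 f=9, (4,3) g=1 f=7, (5,2) g=1 f=9]

order=[(3,2) → (2,2)]; open=[(1,2) g=3 f=7, (2,1) g=3 f=9, (2,3) g=3 f=7, (3,1) g=2 f=9, (4,3) g=1 f=7, (5,2) g=1 f=9]; closed=[(2,2), (3,2), (4,2)]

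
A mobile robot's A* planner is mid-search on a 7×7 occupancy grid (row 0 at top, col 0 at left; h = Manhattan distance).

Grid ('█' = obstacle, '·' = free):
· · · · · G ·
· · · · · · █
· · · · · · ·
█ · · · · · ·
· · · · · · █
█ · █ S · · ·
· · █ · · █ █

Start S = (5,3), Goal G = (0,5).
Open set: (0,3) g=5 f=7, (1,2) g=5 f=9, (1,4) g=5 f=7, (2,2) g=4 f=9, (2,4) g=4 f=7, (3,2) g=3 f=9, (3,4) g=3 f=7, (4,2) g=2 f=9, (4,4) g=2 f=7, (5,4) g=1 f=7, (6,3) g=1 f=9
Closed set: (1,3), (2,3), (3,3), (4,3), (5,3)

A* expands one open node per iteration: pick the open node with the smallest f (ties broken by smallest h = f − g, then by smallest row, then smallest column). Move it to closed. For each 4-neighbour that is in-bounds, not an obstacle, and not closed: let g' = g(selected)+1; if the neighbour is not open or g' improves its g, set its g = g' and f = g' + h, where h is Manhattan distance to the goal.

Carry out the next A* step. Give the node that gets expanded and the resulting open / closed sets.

step 1: expand (0,3) (f=7, h=2) → closed; open now [(0,2) g=6 f=9, (0,4) g=6 f=7, (1,2) g=5 f=9, (1,4) g=5 f=7, (2,2) g=4 f=9, (2,4) g=4 f=7, (3,2) g=3 f=9, (3,4) g=3 f=7, (4,2) g=2 f=9, (4,4) g=2 f=7, (5,4) g=1 f=7, (6,3) g=1 f=9]

expanded=(0,3); open=[(0,2) g=6 f=9, (0,4) g=6 f=7, (1,2) g=5 f=9, (1,4) g=5 f=7, (2,2) g=4 f=9, (2,4) g=4 f=7, (3,2) g=3 f=9, (3,4) g=3 f=7, (4,2) g=2 f=9, (4,4) g=2 f=7, (5,4) g=1 f=7, (6,3) g=1 f=9]; closed=[(0,3), (1,3), (2,3), (3,3), (4,3), (5,3)]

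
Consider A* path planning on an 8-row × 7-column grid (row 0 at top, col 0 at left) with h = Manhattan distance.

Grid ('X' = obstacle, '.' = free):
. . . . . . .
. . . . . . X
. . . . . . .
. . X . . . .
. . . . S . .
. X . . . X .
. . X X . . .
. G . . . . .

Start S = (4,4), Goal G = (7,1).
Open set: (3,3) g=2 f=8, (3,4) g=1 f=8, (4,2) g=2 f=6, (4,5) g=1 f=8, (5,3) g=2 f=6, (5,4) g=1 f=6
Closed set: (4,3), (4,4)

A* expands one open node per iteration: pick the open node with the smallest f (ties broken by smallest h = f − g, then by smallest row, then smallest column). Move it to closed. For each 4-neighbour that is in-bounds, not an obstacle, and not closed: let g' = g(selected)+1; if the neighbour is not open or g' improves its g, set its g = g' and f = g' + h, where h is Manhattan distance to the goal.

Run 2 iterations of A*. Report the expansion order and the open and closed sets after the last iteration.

order=[(4,2) → (4,1)]; open=[(3,1) g=4 f=8, (3,3) g=2 f=8, (3,4) g=1 f=8, (4,0) g=4 f=8, (4,5) g=1 f=8, (5,2) g=3 f=6, (5,3) g=2 f=6, (5,4) g=1 f=6]; closed=[(4,1), (4,2), (4,3), (4,4)]

step 1: expand (4,2) (f=6, h=4) → closed; open now [(3,3) g=2 f=8, (3,4) g=1 f=8, (4,1) g=3 f=6, (4,5) g=1 f=8, (5,2) g=3 f=6, (5,3) g=2 f=6, (5,4) g=1 f=6]
step 2: expand (4,1) (f=6, h=3) → closed; open now [(3,1) g=4 f=8, (3,3) g=2 f=8, (3,4) g=1 f=8, (4,0) g=4 f=8, (4,5) g=1 f=8, (5,2) g=3 f=6, (5,3) g=2 f=6, (5,4) g=1 f=6]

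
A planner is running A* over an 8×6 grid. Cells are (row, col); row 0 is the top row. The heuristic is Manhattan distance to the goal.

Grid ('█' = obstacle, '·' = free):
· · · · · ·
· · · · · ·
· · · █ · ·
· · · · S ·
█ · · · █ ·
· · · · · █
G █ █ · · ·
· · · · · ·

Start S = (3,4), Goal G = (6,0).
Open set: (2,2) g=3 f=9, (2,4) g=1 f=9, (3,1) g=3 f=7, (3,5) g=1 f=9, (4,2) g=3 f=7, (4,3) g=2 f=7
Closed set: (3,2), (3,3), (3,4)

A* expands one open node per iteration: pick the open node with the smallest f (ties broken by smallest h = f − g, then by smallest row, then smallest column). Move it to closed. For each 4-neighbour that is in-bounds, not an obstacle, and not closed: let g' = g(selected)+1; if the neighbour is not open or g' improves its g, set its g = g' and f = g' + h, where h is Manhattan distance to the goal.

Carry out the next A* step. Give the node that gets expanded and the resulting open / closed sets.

expanded=(3,1); open=[(2,1) g=4 f=9, (2,2) g=3 f=9, (2,4) g=1 f=9, (3,0) g=4 f=7, (3,5) g=1 f=9, (4,1) g=4 f=7, (4,2) g=3 f=7, (4,3) g=2 f=7]; closed=[(3,1), (3,2), (3,3), (3,4)]

step 1: expand (3,1) (f=7, h=4) → closed; open now [(2,1) g=4 f=9, (2,2) g=3 f=9, (2,4) g=1 f=9, (3,0) g=4 f=7, (3,5) g=1 f=9, (4,1) g=4 f=7, (4,2) g=3 f=7, (4,3) g=2 f=7]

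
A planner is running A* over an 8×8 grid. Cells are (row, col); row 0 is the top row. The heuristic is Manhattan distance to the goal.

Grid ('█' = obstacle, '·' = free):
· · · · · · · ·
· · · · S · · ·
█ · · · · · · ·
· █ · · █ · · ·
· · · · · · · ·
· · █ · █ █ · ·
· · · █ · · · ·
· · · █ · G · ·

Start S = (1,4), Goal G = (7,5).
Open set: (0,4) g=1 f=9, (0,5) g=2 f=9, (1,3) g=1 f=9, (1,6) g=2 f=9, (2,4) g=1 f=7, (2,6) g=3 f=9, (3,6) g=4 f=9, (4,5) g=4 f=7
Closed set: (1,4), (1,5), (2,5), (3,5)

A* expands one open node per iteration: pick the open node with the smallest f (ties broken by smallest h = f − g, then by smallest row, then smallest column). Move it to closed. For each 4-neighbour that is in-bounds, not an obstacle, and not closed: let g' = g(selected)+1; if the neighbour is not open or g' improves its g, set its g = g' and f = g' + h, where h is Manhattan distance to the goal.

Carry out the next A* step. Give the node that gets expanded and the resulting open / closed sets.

expanded=(4,5); open=[(0,4) g=1 f=9, (0,5) g=2 f=9, (1,3) g=1 f=9, (1,6) g=2 f=9, (2,4) g=1 f=7, (2,6) g=3 f=9, (3,6) g=4 f=9, (4,4) g=5 f=9, (4,6) g=5 f=9]; closed=[(1,4), (1,5), (2,5), (3,5), (4,5)]

step 1: expand (4,5) (f=7, h=3) → closed; open now [(0,4) g=1 f=9, (0,5) g=2 f=9, (1,3) g=1 f=9, (1,6) g=2 f=9, (2,4) g=1 f=7, (2,6) g=3 f=9, (3,6) g=4 f=9, (4,4) g=5 f=9, (4,6) g=5 f=9]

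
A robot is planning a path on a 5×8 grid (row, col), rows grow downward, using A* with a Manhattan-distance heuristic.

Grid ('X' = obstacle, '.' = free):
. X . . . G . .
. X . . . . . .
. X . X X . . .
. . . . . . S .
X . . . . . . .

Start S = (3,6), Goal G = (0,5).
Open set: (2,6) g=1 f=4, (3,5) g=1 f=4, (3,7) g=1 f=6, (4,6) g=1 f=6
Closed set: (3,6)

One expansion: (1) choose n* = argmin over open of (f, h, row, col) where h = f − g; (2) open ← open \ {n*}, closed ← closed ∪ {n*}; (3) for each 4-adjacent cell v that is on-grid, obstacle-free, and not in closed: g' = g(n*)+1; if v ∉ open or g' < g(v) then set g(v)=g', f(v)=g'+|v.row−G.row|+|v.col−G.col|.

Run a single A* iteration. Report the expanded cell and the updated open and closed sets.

expanded=(2,6); open=[(1,6) g=2 f=4, (2,5) g=2 f=4, (2,7) g=2 f=6, (3,5) g=1 f=4, (3,7) g=1 f=6, (4,6) g=1 f=6]; closed=[(2,6), (3,6)]

step 1: expand (2,6) (f=4, h=3) → closed; open now [(1,6) g=2 f=4, (2,5) g=2 f=4, (2,7) g=2 f=6, (3,5) g=1 f=4, (3,7) g=1 f=6, (4,6) g=1 f=6]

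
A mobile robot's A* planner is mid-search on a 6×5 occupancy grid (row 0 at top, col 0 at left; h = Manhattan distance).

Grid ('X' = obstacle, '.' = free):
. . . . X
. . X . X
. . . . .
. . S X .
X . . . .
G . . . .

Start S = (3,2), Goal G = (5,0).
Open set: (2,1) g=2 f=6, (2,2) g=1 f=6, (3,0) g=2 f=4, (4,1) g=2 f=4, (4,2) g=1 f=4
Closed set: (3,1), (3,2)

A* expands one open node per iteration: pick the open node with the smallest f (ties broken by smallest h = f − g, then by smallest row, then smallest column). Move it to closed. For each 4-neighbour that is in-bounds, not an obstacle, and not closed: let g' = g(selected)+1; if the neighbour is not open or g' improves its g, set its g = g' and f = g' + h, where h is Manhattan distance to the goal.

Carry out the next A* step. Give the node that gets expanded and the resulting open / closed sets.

step 1: expand (3,0) (f=4, h=2) → closed; open now [(2,0) g=3 f=6, (2,1) g=2 f=6, (2,2) g=1 f=6, (4,1) g=2 f=4, (4,2) g=1 f=4]

expanded=(3,0); open=[(2,0) g=3 f=6, (2,1) g=2 f=6, (2,2) g=1 f=6, (4,1) g=2 f=4, (4,2) g=1 f=4]; closed=[(3,0), (3,1), (3,2)]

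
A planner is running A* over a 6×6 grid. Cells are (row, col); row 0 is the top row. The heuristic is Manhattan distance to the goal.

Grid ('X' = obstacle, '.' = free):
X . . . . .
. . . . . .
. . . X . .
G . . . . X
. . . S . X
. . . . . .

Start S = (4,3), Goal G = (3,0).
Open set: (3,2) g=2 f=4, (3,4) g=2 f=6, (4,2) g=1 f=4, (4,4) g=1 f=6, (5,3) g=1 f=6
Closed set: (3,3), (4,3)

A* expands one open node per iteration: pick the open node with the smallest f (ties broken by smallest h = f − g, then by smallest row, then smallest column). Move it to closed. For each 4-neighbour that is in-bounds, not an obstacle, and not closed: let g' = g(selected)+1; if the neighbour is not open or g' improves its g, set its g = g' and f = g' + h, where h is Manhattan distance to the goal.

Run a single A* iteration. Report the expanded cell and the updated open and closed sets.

step 1: expand (3,2) (f=4, h=2) → closed; open now [(2,2) g=3 f=6, (3,1) g=3 f=4, (3,4) g=2 f=6, (4,2) g=1 f=4, (4,4) g=1 f=6, (5,3) g=1 f=6]

expanded=(3,2); open=[(2,2) g=3 f=6, (3,1) g=3 f=4, (3,4) g=2 f=6, (4,2) g=1 f=4, (4,4) g=1 f=6, (5,3) g=1 f=6]; closed=[(3,2), (3,3), (4,3)]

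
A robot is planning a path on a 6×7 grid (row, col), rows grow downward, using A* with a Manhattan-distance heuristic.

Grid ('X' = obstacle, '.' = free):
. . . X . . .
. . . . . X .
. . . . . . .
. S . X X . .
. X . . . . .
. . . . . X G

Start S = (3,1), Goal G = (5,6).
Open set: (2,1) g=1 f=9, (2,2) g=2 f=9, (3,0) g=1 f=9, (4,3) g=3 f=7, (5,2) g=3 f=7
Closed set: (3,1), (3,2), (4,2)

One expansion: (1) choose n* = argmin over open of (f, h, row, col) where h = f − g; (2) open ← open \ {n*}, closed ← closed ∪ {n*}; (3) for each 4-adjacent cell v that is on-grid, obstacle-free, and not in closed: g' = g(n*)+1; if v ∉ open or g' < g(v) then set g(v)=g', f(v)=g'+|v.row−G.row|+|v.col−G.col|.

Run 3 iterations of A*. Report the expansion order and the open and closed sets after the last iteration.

step 1: expand (4,3) (f=7, h=4) → closed; open now [(2,1) g=1 f=9, (2,2) g=2 f=9, (3,0) g=1 f=9, (4,4) g=4 f=7, (5,2) g=3 f=7, (5,3) g=4 f=7]
step 2: expand (4,4) (f=7, h=3) → closed; open now [(2,1) g=1 f=9, (2,2) g=2 f=9, (3,0) g=1 f=9, (4,5) g=5 f=7, (5,2) g=3 f=7, (5,3) g=4 f=7, (5,4) g=5 f=7]
step 3: expand (4,5) (f=7, h=2) → closed; open now [(2,1) g=1 f=9, (2,2) g=2 f=9, (3,0) g=1 f=9, (3,5) g=6 f=9, (4,6) g=6 f=7, (5,2) g=3 f=7, (5,3) g=4 f=7, (5,4) g=5 f=7]

order=[(4,3) → (4,4) → (4,5)]; open=[(2,1) g=1 f=9, (2,2) g=2 f=9, (3,0) g=1 f=9, (3,5) g=6 f=9, (4,6) g=6 f=7, (5,2) g=3 f=7, (5,3) g=4 f=7, (5,4) g=5 f=7]; closed=[(3,1), (3,2), (4,2), (4,3), (4,4), (4,5)]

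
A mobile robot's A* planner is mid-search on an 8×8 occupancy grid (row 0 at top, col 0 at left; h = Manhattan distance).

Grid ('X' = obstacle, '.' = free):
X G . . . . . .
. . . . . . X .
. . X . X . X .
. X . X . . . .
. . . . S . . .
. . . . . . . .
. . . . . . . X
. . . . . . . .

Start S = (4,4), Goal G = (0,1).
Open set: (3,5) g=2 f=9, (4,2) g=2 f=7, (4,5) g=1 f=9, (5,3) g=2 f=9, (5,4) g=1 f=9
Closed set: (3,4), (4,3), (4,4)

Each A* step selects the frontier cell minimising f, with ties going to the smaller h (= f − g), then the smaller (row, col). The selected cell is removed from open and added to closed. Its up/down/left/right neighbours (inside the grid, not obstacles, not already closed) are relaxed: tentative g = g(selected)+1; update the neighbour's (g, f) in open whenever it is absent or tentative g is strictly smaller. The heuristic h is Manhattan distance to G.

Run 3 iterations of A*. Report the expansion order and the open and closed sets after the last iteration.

step 1: expand (4,2) (f=7, h=5) → closed; open now [(3,2) g=3 f=7, (3,5) g=2 f=9, (4,1) g=3 f=7, (4,5) g=1 f=9, (5,2) g=3 f=9, (5,3) g=2 f=9, (5,4) g=1 f=9]
step 2: expand (3,2) (f=7, h=4) → closed; open now [(3,5) g=2 f=9, (4,1) g=3 f=7, (4,5) g=1 f=9, (5,2) g=3 f=9, (5,3) g=2 f=9, (5,4) g=1 f=9]
step 3: expand (4,1) (f=7, h=4) → closed; open now [(3,5) g=2 f=9, (4,0) g=4 f=9, (4,5) g=1 f=9, (5,1) g=4 f=9, (5,2) g=3 f=9, (5,3) g=2 f=9, (5,4) g=1 f=9]

order=[(4,2) → (3,2) → (4,1)]; open=[(3,5) g=2 f=9, (4,0) g=4 f=9, (4,5) g=1 f=9, (5,1) g=4 f=9, (5,2) g=3 f=9, (5,3) g=2 f=9, (5,4) g=1 f=9]; closed=[(3,2), (3,4), (4,1), (4,2), (4,3), (4,4)]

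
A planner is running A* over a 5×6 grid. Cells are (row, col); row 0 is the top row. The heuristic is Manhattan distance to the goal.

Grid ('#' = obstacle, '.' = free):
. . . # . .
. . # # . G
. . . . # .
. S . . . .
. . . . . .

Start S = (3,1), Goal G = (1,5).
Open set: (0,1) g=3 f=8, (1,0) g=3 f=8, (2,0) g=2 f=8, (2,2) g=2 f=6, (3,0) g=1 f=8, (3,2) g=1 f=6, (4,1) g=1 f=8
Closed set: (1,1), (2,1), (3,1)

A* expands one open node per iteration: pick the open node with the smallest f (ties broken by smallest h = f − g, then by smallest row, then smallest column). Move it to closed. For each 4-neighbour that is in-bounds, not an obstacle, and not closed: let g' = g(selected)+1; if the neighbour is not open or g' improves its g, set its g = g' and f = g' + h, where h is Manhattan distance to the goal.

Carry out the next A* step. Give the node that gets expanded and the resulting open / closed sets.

expanded=(2,2); open=[(0,1) g=3 f=8, (1,0) g=3 f=8, (2,0) g=2 f=8, (2,3) g=3 f=6, (3,0) g=1 f=8, (3,2) g=1 f=6, (4,1) g=1 f=8]; closed=[(1,1), (2,1), (2,2), (3,1)]

step 1: expand (2,2) (f=6, h=4) → closed; open now [(0,1) g=3 f=8, (1,0) g=3 f=8, (2,0) g=2 f=8, (2,3) g=3 f=6, (3,0) g=1 f=8, (3,2) g=1 f=6, (4,1) g=1 f=8]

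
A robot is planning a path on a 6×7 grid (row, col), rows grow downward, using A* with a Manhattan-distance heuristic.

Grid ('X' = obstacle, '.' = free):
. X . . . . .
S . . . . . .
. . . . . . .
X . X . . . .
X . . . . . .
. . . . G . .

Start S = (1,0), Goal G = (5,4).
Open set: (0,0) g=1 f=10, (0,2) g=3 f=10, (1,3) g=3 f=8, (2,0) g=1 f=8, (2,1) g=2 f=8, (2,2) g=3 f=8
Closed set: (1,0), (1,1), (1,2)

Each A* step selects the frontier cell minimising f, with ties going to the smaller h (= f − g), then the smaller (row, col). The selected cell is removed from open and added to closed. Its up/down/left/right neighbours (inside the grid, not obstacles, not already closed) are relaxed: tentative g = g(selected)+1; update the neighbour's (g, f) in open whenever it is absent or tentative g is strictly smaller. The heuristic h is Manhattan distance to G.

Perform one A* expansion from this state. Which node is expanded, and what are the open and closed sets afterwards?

step 1: expand (1,3) (f=8, h=5) → closed; open now [(0,0) g=1 f=10, (0,2) g=3 f=10, (0,3) g=4 f=10, (1,4) g=4 f=8, (2,0) g=1 f=8, (2,1) g=2 f=8, (2,2) g=3 f=8, (2,3) g=4 f=8]

expanded=(1,3); open=[(0,0) g=1 f=10, (0,2) g=3 f=10, (0,3) g=4 f=10, (1,4) g=4 f=8, (2,0) g=1 f=8, (2,1) g=2 f=8, (2,2) g=3 f=8, (2,3) g=4 f=8]; closed=[(1,0), (1,1), (1,2), (1,3)]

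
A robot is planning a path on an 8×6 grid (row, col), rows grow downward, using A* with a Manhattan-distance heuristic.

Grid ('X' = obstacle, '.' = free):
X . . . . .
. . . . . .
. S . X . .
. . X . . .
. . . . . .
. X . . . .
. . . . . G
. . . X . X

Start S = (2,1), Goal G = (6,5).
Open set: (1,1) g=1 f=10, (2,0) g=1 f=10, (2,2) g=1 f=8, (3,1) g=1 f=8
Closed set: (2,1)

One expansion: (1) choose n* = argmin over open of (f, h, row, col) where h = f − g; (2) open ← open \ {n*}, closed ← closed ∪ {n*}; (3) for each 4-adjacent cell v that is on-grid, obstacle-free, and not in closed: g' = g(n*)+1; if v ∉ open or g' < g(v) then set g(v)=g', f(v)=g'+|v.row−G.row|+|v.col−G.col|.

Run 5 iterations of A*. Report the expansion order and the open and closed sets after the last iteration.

step 1: expand (2,2) (f=8, h=7) → closed; open now [(1,1) g=1 f=10, (1,2) g=2 f=10, (2,0) g=1 f=10, (3,1) g=1 f=8]
step 2: expand (3,1) (f=8, h=7) → closed; open now [(1,1) g=1 f=10, (1,2) g=2 f=10, (2,0) g=1 f=10, (3,0) g=2 f=10, (4,1) g=2 f=8]
step 3: expand (4,1) (f=8, h=6) → closed; open now [(1,1) g=1 f=10, (1,2) g=2 f=10, (2,0) g=1 f=10, (3,0) g=2 f=10, (4,0) g=3 f=10, (4,2) g=3 f=8]
step 4: expand (4,2) (f=8, h=5) → closed; open now [(1,1) g=1 f=10, (1,2) g=2 f=10, (2,0) g=1 f=10, (3,0) g=2 f=10, (4,0) g=3 f=10, (4,3) g=4 f=8, (5,2) g=4 f=8]
step 5: expand (4,3) (f=8, h=4) → closed; open now [(1,1) g=1 f=10, (1,2) g=2 f=10, (2,0) g=1 f=10, (3,0) g=2 f=10, (3,3) g=5 f=10, (4,0) g=3 f=10, (4,4) g=5 f=8, (5,2) g=4 f=8, (5,3) g=5 f=8]

order=[(2,2) → (3,1) → (4,1) → (4,2) → (4,3)]; open=[(1,1) g=1 f=10, (1,2) g=2 f=10, (2,0) g=1 f=10, (3,0) g=2 f=10, (3,3) g=5 f=10, (4,0) g=3 f=10, (4,4) g=5 f=8, (5,2) g=4 f=8, (5,3) g=5 f=8]; closed=[(2,1), (2,2), (3,1), (4,1), (4,2), (4,3)]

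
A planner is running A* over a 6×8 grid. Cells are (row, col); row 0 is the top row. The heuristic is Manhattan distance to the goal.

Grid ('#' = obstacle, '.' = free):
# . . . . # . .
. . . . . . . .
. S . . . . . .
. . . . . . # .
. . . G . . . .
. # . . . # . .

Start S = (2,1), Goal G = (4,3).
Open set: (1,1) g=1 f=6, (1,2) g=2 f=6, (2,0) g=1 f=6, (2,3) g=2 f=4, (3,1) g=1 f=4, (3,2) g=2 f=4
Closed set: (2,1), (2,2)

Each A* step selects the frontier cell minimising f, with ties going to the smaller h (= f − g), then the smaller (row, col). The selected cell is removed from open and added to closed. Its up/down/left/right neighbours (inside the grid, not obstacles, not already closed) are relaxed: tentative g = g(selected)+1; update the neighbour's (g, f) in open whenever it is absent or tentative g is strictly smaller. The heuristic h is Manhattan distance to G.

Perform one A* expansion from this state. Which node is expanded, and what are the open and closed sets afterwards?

expanded=(2,3); open=[(1,1) g=1 f=6, (1,2) g=2 f=6, (1,3) g=3 f=6, (2,0) g=1 f=6, (2,4) g=3 f=6, (3,1) g=1 f=4, (3,2) g=2 f=4, (3,3) g=3 f=4]; closed=[(2,1), (2,2), (2,3)]

step 1: expand (2,3) (f=4, h=2) → closed; open now [(1,1) g=1 f=6, (1,2) g=2 f=6, (1,3) g=3 f=6, (2,0) g=1 f=6, (2,4) g=3 f=6, (3,1) g=1 f=4, (3,2) g=2 f=4, (3,3) g=3 f=4]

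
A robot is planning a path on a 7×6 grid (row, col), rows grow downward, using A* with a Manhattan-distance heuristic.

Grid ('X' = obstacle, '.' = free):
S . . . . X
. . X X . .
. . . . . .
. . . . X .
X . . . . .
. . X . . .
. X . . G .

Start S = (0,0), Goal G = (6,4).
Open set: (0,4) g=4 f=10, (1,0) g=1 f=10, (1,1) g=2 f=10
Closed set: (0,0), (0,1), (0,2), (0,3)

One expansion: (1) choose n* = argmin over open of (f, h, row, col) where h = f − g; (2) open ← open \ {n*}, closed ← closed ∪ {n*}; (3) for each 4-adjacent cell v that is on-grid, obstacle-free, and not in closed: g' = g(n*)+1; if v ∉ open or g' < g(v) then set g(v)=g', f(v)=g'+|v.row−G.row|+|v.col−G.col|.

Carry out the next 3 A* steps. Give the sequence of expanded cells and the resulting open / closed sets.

step 1: expand (0,4) (f=10, h=6) → closed; open now [(1,0) g=1 f=10, (1,1) g=2 f=10, (1,4) g=5 f=10]
step 2: expand (1,4) (f=10, h=5) → closed; open now [(1,0) g=1 f=10, (1,1) g=2 f=10, (1,5) g=6 f=12, (2,4) g=6 f=10]
step 3: expand (2,4) (f=10, h=4) → closed; open now [(1,0) g=1 f=10, (1,1) g=2 f=10, (1,5) g=6 f=12, (2,3) g=7 f=12, (2,5) g=7 f=12]

order=[(0,4) → (1,4) → (2,4)]; open=[(1,0) g=1 f=10, (1,1) g=2 f=10, (1,5) g=6 f=12, (2,3) g=7 f=12, (2,5) g=7 f=12]; closed=[(0,0), (0,1), (0,2), (0,3), (0,4), (1,4), (2,4)]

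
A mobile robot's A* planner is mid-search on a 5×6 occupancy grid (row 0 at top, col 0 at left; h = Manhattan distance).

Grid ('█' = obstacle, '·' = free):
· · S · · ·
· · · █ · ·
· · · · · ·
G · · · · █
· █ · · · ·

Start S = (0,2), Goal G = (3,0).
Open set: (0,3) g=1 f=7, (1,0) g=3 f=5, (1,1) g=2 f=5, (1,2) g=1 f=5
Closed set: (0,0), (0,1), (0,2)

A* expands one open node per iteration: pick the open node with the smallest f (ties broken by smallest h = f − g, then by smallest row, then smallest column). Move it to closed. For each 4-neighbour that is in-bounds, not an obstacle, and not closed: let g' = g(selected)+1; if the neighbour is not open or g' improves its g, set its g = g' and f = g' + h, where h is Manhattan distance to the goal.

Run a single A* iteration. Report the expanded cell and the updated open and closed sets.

step 1: expand (1,0) (f=5, h=2) → closed; open now [(0,3) g=1 f=7, (1,1) g=2 f=5, (1,2) g=1 f=5, (2,0) g=4 f=5]

expanded=(1,0); open=[(0,3) g=1 f=7, (1,1) g=2 f=5, (1,2) g=1 f=5, (2,0) g=4 f=5]; closed=[(0,0), (0,1), (0,2), (1,0)]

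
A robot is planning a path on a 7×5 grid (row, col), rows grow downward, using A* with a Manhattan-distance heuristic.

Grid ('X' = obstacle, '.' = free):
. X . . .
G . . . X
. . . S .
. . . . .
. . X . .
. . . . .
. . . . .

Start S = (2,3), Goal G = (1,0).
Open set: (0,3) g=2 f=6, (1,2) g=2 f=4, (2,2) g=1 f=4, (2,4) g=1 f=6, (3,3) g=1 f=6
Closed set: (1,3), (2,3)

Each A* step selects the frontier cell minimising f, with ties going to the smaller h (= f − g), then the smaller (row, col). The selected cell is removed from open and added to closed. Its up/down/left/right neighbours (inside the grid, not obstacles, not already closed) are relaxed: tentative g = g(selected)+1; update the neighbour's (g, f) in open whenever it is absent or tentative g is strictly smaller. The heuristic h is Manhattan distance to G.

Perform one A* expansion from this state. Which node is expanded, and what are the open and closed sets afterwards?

step 1: expand (1,2) (f=4, h=2) → closed; open now [(0,2) g=3 f=6, (0,3) g=2 f=6, (1,1) g=3 f=4, (2,2) g=1 f=4, (2,4) g=1 f=6, (3,3) g=1 f=6]

expanded=(1,2); open=[(0,2) g=3 f=6, (0,3) g=2 f=6, (1,1) g=3 f=4, (2,2) g=1 f=4, (2,4) g=1 f=6, (3,3) g=1 f=6]; closed=[(1,2), (1,3), (2,3)]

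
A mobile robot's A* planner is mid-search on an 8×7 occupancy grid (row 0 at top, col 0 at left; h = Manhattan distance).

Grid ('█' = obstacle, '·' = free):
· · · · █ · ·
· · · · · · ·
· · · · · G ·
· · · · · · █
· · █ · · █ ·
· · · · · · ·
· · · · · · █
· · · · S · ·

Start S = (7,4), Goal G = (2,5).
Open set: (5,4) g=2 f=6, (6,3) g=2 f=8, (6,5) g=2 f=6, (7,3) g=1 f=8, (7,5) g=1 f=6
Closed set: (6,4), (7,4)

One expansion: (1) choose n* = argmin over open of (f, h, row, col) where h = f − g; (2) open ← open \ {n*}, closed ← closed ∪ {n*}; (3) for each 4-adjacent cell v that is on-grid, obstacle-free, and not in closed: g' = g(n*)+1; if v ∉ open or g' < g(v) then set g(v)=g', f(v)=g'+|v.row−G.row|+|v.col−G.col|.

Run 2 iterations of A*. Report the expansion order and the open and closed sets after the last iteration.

step 1: expand (5,4) (f=6, h=4) → closed; open now [(4,4) g=3 f=6, (5,3) g=3 f=8, (5,5) g=3 f=6, (6,3) g=2 f=8, (6,5) g=2 f=6, (7,3) g=1 f=8, (7,5) g=1 f=6]
step 2: expand (4,4) (f=6, h=3) → closed; open now [(3,4) g=4 f=6, (4,3) g=4 f=8, (5,3) g=3 f=8, (5,5) g=3 f=6, (6,3) g=2 f=8, (6,5) g=2 f=6, (7,3) g=1 f=8, (7,5) g=1 f=6]

order=[(5,4) → (4,4)]; open=[(3,4) g=4 f=6, (4,3) g=4 f=8, (5,3) g=3 f=8, (5,5) g=3 f=6, (6,3) g=2 f=8, (6,5) g=2 f=6, (7,3) g=1 f=8, (7,5) g=1 f=6]; closed=[(4,4), (5,4), (6,4), (7,4)]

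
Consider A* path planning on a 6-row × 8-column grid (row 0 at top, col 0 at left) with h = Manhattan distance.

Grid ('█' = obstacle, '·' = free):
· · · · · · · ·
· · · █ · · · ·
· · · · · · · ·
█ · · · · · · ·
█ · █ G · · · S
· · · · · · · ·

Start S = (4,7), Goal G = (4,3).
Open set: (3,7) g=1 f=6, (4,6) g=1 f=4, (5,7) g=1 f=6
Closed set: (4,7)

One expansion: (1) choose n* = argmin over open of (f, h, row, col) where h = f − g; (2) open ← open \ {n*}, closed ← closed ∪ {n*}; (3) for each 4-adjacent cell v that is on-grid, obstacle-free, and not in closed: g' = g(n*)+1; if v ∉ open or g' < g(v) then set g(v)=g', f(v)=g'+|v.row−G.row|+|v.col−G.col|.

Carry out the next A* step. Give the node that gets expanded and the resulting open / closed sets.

step 1: expand (4,6) (f=4, h=3) → closed; open now [(3,6) g=2 f=6, (3,7) g=1 f=6, (4,5) g=2 f=4, (5,6) g=2 f=6, (5,7) g=1 f=6]

expanded=(4,6); open=[(3,6) g=2 f=6, (3,7) g=1 f=6, (4,5) g=2 f=4, (5,6) g=2 f=6, (5,7) g=1 f=6]; closed=[(4,6), (4,7)]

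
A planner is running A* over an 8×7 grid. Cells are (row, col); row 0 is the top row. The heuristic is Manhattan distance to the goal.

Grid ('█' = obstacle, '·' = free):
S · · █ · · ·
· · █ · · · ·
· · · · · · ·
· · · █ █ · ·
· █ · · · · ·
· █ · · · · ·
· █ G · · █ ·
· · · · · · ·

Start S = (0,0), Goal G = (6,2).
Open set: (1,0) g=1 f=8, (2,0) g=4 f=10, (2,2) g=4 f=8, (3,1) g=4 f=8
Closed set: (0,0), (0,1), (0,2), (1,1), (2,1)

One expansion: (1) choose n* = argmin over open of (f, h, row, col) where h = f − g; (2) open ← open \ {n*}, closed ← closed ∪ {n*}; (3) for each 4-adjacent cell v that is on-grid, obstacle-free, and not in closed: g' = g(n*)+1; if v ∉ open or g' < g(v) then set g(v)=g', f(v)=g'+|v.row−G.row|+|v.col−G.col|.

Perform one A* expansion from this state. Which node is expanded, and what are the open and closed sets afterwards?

expanded=(2,2); open=[(1,0) g=1 f=8, (2,0) g=4 f=10, (2,3) g=5 f=10, (3,1) g=4 f=8, (3,2) g=5 f=8]; closed=[(0,0), (0,1), (0,2), (1,1), (2,1), (2,2)]

step 1: expand (2,2) (f=8, h=4) → closed; open now [(1,0) g=1 f=8, (2,0) g=4 f=10, (2,3) g=5 f=10, (3,1) g=4 f=8, (3,2) g=5 f=8]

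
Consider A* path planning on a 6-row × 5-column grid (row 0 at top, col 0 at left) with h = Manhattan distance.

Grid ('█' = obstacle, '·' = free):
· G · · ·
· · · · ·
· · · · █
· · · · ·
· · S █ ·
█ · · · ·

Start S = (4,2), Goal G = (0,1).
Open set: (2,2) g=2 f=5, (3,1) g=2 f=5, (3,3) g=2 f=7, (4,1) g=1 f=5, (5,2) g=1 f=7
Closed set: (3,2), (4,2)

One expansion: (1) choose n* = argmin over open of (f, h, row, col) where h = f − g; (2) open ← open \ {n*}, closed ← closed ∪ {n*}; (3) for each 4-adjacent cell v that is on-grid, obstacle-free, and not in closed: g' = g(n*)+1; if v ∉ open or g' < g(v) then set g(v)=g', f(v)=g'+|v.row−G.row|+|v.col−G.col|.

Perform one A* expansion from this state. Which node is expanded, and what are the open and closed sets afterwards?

expanded=(2,2); open=[(1,2) g=3 f=5, (2,1) g=3 f=5, (2,3) g=3 f=7, (3,1) g=2 f=5, (3,3) g=2 f=7, (4,1) g=1 f=5, (5,2) g=1 f=7]; closed=[(2,2), (3,2), (4,2)]

step 1: expand (2,2) (f=5, h=3) → closed; open now [(1,2) g=3 f=5, (2,1) g=3 f=5, (2,3) g=3 f=7, (3,1) g=2 f=5, (3,3) g=2 f=7, (4,1) g=1 f=5, (5,2) g=1 f=7]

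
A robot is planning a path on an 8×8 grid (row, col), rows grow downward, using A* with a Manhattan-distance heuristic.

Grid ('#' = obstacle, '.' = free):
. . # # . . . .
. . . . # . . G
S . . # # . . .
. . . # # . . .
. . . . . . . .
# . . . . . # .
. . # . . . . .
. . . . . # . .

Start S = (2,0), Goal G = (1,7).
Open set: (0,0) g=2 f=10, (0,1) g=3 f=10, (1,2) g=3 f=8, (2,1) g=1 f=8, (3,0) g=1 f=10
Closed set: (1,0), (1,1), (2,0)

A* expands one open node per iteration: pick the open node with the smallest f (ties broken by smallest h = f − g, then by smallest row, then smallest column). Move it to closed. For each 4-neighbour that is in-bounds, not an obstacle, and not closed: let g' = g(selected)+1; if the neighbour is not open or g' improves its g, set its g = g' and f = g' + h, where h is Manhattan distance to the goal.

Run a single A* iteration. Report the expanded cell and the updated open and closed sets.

expanded=(1,2); open=[(0,0) g=2 f=10, (0,1) g=3 f=10, (1,3) g=4 f=8, (2,1) g=1 f=8, (2,2) g=4 f=10, (3,0) g=1 f=10]; closed=[(1,0), (1,1), (1,2), (2,0)]

step 1: expand (1,2) (f=8, h=5) → closed; open now [(0,0) g=2 f=10, (0,1) g=3 f=10, (1,3) g=4 f=8, (2,1) g=1 f=8, (2,2) g=4 f=10, (3,0) g=1 f=10]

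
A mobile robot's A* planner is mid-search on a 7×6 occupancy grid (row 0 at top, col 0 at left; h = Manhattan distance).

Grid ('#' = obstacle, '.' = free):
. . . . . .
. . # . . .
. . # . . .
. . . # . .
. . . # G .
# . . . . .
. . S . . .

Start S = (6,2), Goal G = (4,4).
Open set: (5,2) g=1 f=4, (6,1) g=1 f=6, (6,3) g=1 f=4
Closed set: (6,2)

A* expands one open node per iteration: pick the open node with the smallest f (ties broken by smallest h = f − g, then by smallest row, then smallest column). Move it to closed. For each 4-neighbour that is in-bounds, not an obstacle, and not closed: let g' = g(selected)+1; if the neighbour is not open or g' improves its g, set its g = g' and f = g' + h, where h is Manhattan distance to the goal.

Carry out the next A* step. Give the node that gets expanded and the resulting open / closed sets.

expanded=(5,2); open=[(4,2) g=2 f=4, (5,1) g=2 f=6, (5,3) g=2 f=4, (6,1) g=1 f=6, (6,3) g=1 f=4]; closed=[(5,2), (6,2)]

step 1: expand (5,2) (f=4, h=3) → closed; open now [(4,2) g=2 f=4, (5,1) g=2 f=6, (5,3) g=2 f=4, (6,1) g=1 f=6, (6,3) g=1 f=4]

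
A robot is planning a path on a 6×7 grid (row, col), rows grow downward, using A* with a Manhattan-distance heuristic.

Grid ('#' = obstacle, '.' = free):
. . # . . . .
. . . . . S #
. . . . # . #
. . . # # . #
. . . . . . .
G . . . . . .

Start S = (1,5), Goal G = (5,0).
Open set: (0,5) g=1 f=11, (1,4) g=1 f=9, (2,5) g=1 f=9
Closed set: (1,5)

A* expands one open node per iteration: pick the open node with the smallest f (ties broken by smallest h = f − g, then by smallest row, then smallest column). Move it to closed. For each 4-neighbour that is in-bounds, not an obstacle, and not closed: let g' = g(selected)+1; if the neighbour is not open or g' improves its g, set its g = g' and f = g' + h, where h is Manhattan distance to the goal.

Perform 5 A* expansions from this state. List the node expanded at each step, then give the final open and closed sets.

order=[(1,4) → (1,3) → (1,2) → (1,1) → (1,0)]; open=[(0,0) g=6 f=11, (0,1) g=5 f=11, (0,3) g=3 f=11, (0,4) g=2 f=11, (0,5) g=1 f=11, (2,0) g=6 f=9, (2,1) g=5 f=9, (2,2) g=4 f=9, (2,3) g=3 f=9, (2,5) g=1 f=9]; closed=[(1,0), (1,1), (1,2), (1,3), (1,4), (1,5)]

step 1: expand (1,4) (f=9, h=8) → closed; open now [(0,4) g=2 f=11, (0,5) g=1 f=11, (1,3) g=2 f=9, (2,5) g=1 f=9]
step 2: expand (1,3) (f=9, h=7) → closed; open now [(0,3) g=3 f=11, (0,4) g=2 f=11, (0,5) g=1 f=11, (1,2) g=3 f=9, (2,3) g=3 f=9, (2,5) g=1 f=9]
step 3: expand (1,2) (f=9, h=6) → closed; open now [(0,3) g=3 f=11, (0,4) g=2 f=11, (0,5) g=1 f=11, (1,1) g=4 f=9, (2,2) g=4 f=9, (2,3) g=3 f=9, (2,5) g=1 f=9]
step 4: expand (1,1) (f=9, h=5) → closed; open now [(0,1) g=5 f=11, (0,3) g=3 f=11, (0,4) g=2 f=11, (0,5) g=1 f=11, (1,0) g=5 f=9, (2,1) g=5 f=9, (2,2) g=4 f=9, (2,3) g=3 f=9, (2,5) g=1 f=9]
step 5: expand (1,0) (f=9, h=4) → closed; open now [(0,0) g=6 f=11, (0,1) g=5 f=11, (0,3) g=3 f=11, (0,4) g=2 f=11, (0,5) g=1 f=11, (2,0) g=6 f=9, (2,1) g=5 f=9, (2,2) g=4 f=9, (2,3) g=3 f=9, (2,5) g=1 f=9]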